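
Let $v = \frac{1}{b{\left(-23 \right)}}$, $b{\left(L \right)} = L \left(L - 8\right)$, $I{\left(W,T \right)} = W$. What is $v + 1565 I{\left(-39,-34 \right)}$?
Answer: $- \frac{43517954}{713} \approx -61035.0$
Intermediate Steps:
$b{\left(L \right)} = L \left(-8 + L\right)$ ($b{\left(L \right)} = L \left(L - 8\right) = L \left(-8 + L\right)$)
$v = \frac{1}{713}$ ($v = \frac{1}{\left(-23\right) \left(-8 - 23\right)} = \frac{1}{\left(-23\right) \left(-31\right)} = \frac{1}{713} \approx 0.0014025$)
$v + 1565 I{\left(-39,-34 \right)} = \frac{1}{713} + 1565 \left(-39\right) = \frac{1}{713} - 61035 = - \frac{43517954}{713}$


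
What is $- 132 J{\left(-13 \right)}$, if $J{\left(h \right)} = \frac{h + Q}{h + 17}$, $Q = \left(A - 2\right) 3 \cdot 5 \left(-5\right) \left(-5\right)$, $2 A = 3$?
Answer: $\frac{13233}{2} \approx 6616.5$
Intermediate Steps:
$A = \frac{3}{2}$ ($A = \frac{1}{2} \cdot 3 = \frac{3}{2} \approx 1.5$)
$Q = - \frac{375}{2}$ ($Q = \left(\frac{3}{2} - 2\right) 3 \cdot 5 \left(-5\right) \left(-5\right) = - \frac{15 \left(-5\right) \left(-5\right)}{2} = - \frac{\left(-75\right) \left(-5\right)}{2} = \left(- \frac{1}{2}\right) 375 = - \frac{375}{2} \approx -187.5$)
$J{\left(h \right)} = \frac{- \frac{375}{2} + h}{17 + h}$ ($J{\left(h \right)} = \frac{h - \frac{375}{2}}{h + 17} = \frac{- \frac{375}{2} + h}{17 + h}$)
$- 132 J{\left(-13 \right)} = - 132 \frac{- \frac{375}{2} - 13}{17 - 13} = - 132 \cdot \frac{1}{4} \left(- \frac{401}{2}\right) = \left(-132\right) \left(- \frac{401}{8}\right) = \frac{13233}{2}$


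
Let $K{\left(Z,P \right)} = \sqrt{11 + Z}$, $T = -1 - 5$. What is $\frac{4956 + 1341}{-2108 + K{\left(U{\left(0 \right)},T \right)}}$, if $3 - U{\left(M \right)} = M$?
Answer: $- \frac{6637038}{2221825} - \frac{6297 \sqrt{14}}{4443650} \approx -2.9925$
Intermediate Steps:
$U{\left(M \right)} = 3 - M$
$T = -6$ ($T = -1 - 5 = -6$)
$\frac{4956 + 1341}{-2108 + K{\left(U{\left(0 \right)},T \right)}} = \frac{4956 + 1341}{-2108 + \sqrt{11 + \left(3 - 0\right)}} = \frac{6297}{-2108 + \sqrt{11 + \left(3 + 0\right)}} = \frac{6297}{-2108 + \sqrt{11 + 3}} = \frac{6297}{-2108 + \sqrt{14}}$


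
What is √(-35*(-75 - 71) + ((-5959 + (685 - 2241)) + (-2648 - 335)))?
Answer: 2*I*√1347 ≈ 73.403*I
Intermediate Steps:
√(-35*(-75 - 71) + ((-5959 + (685 - 2241)) + (-2648 - 335))) = √(-35*(-146) + ((-5959 - 1556) - 2983)) = √(5110 + (-7515 - 2983)) = √(5110 - 10498) = √(-5388) = 2*I*√1347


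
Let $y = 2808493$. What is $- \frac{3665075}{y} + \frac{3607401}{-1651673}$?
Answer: $- \frac{16184865877168}{4638712058789} \approx -3.4891$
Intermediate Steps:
$- \frac{3665075}{y} + \frac{3607401}{-1651673} = - \frac{3665075}{2808493} + \frac{3607401}{-1651673} = \left(-3665075\right) \frac{1}{2808493} + 3607401 \left(- \frac{1}{1651673}\right) = - \frac{3665075}{2808493} - \frac{3607401}{1651673} = - \frac{16184865877168}{4638712058789}$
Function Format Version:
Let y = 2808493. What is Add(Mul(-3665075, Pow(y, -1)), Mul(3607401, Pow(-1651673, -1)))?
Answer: Rational(-16184865877168, 4638712058789) ≈ -3.4891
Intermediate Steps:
Add(Mul(-3665075, Pow(y, -1)), Mul(3607401, Pow(-1651673, -1))) = Add(Mul(-3665075, Pow(2808493, -1)), Mul(3607401, Pow(-1651673, -1))) = Add(Mul(-3665075, Rational(1, 2808493)), Mul(3607401, Rational(-1, 1651673))) = Add(Rational(-3665075, 2808493), Rational(-3607401, 1651673)) = Rational(-16184865877168, 4638712058789)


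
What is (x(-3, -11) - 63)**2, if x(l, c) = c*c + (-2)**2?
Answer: 3844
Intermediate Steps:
x(l, c) = 4 + c**2 (x(l, c) = c**2 + 4 = 4 + c**2)
(x(-3, -11) - 63)**2 = ((4 + (-11)**2) - 63)**2 = ((4 + 121) - 63)**2 = (125 - 63)**2 = 62**2 = 3844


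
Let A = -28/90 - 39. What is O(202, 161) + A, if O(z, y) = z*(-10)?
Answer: -92669/45 ≈ -2059.3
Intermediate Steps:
O(z, y) = -10*z
A = -1769/45 (A = -28*1/90 - 39 = -14/45 - 39 = -1769/45 ≈ -39.311)
O(202, 161) + A = -10*202 - 1769/45 = -2020 - 1769/45 = -92669/45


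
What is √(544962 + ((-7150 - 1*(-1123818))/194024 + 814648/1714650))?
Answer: √37697545821584088314772702/8317081290 ≈ 738.22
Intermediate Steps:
√(544962 + ((-7150 - 1*(-1123818))/194024 + 814648/1714650)) = √(544962 + ((-7150 + 1123818)*(1/194024) + 814648*(1/1714650))) = √(544962 + (1116668*(1/194024) + 407324/857325)) = √(544962 + (279167/48506 + 407324/857325)) = √(544962 + 259094506219/41585406450) = √(22662725364311119/41585406450) = √37697545821584088314772702/8317081290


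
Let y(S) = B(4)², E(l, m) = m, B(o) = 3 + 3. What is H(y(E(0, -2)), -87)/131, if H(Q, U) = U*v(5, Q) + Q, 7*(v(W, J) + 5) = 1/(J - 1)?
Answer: 115308/32095 ≈ 3.5927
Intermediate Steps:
v(W, J) = -5 + 1/(7*(-1 + J)) (v(W, J) = -5 + 1/(7*(J - 1)) = -5 + 1/(7*(-1 + J)))
B(o) = 6
y(S) = 36 (y(S) = 6² = 36)
H(Q, U) = Q + U*(36 - 35*Q)/(7*(-1 + Q)) (H(Q, U) = U*((36 - 35*Q)/(7*(-1 + Q))) + Q = U*(36 - 35*Q)/(7*(-1 + Q)) + Q = Q + U*(36 - 35*Q)/(7*(-1 + Q)))
H(y(E(0, -2)), -87)/131 = ((36*(-1 + 36) - ⅐*(-87)*(-36 + 35*36))/(-1 + 36))/131 = ((36*35 - ⅐*(-87)*(-36 + 1260))/35)*(1/131) = ((1260 - ⅐*(-87)*1224)/35)*(1/131) = ((1260 + 106488/7)/35)*(1/131) = ((1/35)*(115308/7))*(1/131) = (115308/245)*(1/131) = 115308/32095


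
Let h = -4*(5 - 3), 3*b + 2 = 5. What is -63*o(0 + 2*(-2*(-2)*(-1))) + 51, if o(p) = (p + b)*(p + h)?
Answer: -7005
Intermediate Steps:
b = 1 (b = -⅔ + (⅓)*5 = -⅔ + 5/3 = 1)
h = -8 (h = -4*2 = -8)
o(p) = (1 + p)*(-8 + p) (o(p) = (p + 1)*(p - 8) = (1 + p)*(-8 + p))
-63*o(0 + 2*(-2*(-2)*(-1))) + 51 = -63*(-8 + (0 + 2*(-2*(-2)*(-1)))² - 7*(0 + 2*(-2*(-2)*(-1)))) + 51 = -63*(-8 + (0 + 2*(4*(-1)))² - 7*(0 + 2*(4*(-1)))) + 51 = -63*(-8 + (0 + 2*(-4))² - 7*(0 + 2*(-4))) + 51 = -63*(-8 + (0 - 8)² - 7*(0 - 8)) + 51 = -63*(-8 + (-8)² - 7*(-8)) + 51 = -63*(-8 + 64 + 56) + 51 = -63*112 + 51 = -7056 + 51 = -7005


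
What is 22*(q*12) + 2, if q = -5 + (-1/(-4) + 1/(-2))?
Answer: -1384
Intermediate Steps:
q = -21/4 (q = -5 + (-1*(-1/4) + 1*(-1/2)) = -5 + (1/4 - 1/2) = -5 - 1/4 = -21/4 ≈ -5.2500)
22*(q*12) + 2 = 22*(-21/4*12) + 2 = 22*(-63) + 2 = -1386 + 2 = -1384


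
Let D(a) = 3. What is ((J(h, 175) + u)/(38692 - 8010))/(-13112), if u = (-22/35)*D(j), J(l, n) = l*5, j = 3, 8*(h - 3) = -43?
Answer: 3853/112644667520 ≈ 3.4205e-8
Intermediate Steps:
h = -19/8 (h = 3 + (⅛)*(-43) = 3 - 43/8 = -19/8 ≈ -2.3750)
J(l, n) = 5*l
u = -66/35 (u = -22/35*3 = -66/35 ≈ -1.8857)
((J(h, 175) + u)/(38692 - 8010))/(-13112) = ((5*(-19/8) - 66/35)/(38692 - 8010))/(-13112) = ((-95/8 - 66/35)/30682)*(-1/13112) = -3853/280*1/30682*(-1/13112) = -3853/8590960*(-1/13112) = 3853/112644667520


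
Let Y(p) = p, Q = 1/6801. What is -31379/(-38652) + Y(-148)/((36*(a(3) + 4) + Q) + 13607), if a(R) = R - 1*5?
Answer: 180019430639/224739348360 ≈ 0.80101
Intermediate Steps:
a(R) = -5 + R (a(R) = R - 5 = -5 + R)
Q = 1/6801 ≈ 0.00014704
-31379/(-38652) + Y(-148)/((36*(a(3) + 4) + Q) + 13607) = -31379/(-38652) - 148/((36*((-5 + 3) + 4) + 1/6801) + 13607) = -31379*(-1/38652) - 148/((36*(-2 + 4) + 1/6801) + 13607) = 31379/38652 - 148/((36*2 + 1/6801) + 13607) = 31379/38652 - 148/((72 + 1/6801) + 13607) = 31379/38652 - 148/(489673/6801 + 13607) = 31379/38652 - 148/93030880/6801 = 31379/38652 - 148*6801/93030880 = 31379/38652 - 251637/23257720 = 180019430639/224739348360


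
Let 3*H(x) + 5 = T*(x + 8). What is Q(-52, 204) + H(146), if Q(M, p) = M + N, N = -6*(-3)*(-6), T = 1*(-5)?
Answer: -1255/3 ≈ -418.33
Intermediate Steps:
T = -5
N = -108 (N = 18*(-6) = -108)
Q(M, p) = -108 + M (Q(M, p) = M - 108 = -108 + M)
H(x) = -15 - 5*x/3 (H(x) = -5/3 + (-5*(x + 8))/3 = -5/3 + (-5*(8 + x))/3 = -5/3 + (-40 - 5*x)/3 = -5/3 + (-40/3 - 5*x/3) = -15 - 5*x/3)
Q(-52, 204) + H(146) = (-108 - 52) + (-15 - 5/3*146) = -160 + (-15 - 730/3) = -160 - 775/3 = -1255/3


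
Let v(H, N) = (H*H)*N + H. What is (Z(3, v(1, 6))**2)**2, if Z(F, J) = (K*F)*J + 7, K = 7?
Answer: 562448656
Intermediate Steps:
v(H, N) = H + N*H**2 (v(H, N) = H**2*N + H = N*H**2 + H = H + N*H**2)
Z(F, J) = 7 + 7*F*J (Z(F, J) = (7*F)*J + 7 = 7*F*J + 7 = 7 + 7*F*J)
(Z(3, v(1, 6))**2)**2 = ((7 + 7*3*(1*(1 + 1*6)))**2)**2 = ((7 + 7*3*(1*(1 + 6)))**2)**2 = ((7 + 7*3*(1*7))**2)**2 = ((7 + 7*3*7)**2)**2 = ((7 + 147)**2)**2 = (154**2)**2 = 23716**2 = 562448656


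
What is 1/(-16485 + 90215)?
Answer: 1/73730 ≈ 1.3563e-5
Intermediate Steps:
1/(-16485 + 90215) = 1/73730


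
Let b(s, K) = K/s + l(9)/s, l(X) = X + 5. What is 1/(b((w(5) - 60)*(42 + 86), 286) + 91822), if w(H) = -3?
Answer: 672/61704359 ≈ 1.0891e-5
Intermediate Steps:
l(X) = 5 + X
b(s, K) = 14/s + K/s (b(s, K) = K/s + (5 + 9)/s = K/s + 14/s = 14/s + K/s)
1/(b((w(5) - 60)*(42 + 86), 286) + 91822) = 1/((14 + 286)/(((-3 - 60)*(42 + 86))) + 91822) = 1/(300/(-63*128) + 91822) = 1/(300/(-8064) + 91822) = 1/(-1/8064*300 + 91822) = 1/(-25/672 + 91822) = 1/(61704359/672) = 672/61704359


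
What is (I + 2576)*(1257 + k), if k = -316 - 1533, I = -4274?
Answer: 1005216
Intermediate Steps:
k = -1849
(I + 2576)*(1257 + k) = (-4274 + 2576)*(1257 - 1849) = -1698*(-592) = 1005216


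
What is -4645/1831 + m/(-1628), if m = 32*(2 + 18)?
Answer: -2183475/745217 ≈ -2.9300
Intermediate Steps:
m = 640 (m = 32*20 = 640)
-4645/1831 + m/(-1628) = -4645/1831 + 640/(-1628) = -4645*1/1831 + 640*(-1/1628) = -4645/1831 - 160/407 = -2183475/745217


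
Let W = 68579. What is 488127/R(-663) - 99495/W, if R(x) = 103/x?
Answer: -22194108644364/7063637 ≈ -3.1420e+6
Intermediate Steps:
488127/R(-663) - 99495/W = 488127/((103/(-663))) - 99495/68579 = 488127/((103*(-1/663))) - 99495*1/68579 = 488127/(-103/663) - 99495/68579 = 488127*(-663/103) - 99495/68579 = -323628201/103 - 99495/68579 = -22194108644364/7063637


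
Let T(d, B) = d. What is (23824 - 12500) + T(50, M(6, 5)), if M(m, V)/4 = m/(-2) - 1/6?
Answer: 11374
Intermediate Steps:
M(m, V) = -2/3 - 2*m (M(m, V) = 4*(m/(-2) - 1/6) = 4*(m*(-1/2) - 1*1/6) = 4*(-m/2 - 1/6) = 4*(-1/6 - m/2) = -2/3 - 2*m)
(23824 - 12500) + T(50, M(6, 5)) = (23824 - 12500) + 50 = 11324 + 50 = 11374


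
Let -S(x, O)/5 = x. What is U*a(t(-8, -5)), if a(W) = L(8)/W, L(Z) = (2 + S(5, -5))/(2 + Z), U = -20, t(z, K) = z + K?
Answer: -46/13 ≈ -3.5385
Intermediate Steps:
t(z, K) = K + z
S(x, O) = -5*x
L(Z) = -23/(2 + Z) (L(Z) = (2 - 5*5)/(2 + Z) = (2 - 25)/(2 + Z) = -23/(2 + Z))
a(W) = -23/(10*W) (a(W) = (-23/(2 + 8))/W = (-23/10)/W = (-23*1/10)/W = -23/(10*W))
U*a(t(-8, -5)) = -(-46)/(-5 - 8) = -(-46)/(-13) = -(-46)*(-1)/13 = -20*23/130 = -46/13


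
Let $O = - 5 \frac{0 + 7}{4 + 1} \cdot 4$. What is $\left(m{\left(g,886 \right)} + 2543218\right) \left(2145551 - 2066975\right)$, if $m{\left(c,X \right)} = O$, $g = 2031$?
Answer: $199833697440$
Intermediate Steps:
$O = -28$ ($O = - 5 \cdot \frac{7}{5} \cdot 4 = - 5 \cdot 7 \cdot \frac{1}{5} \cdot 4 = \left(-5\right) \frac{7}{5} \cdot 4 = \left(-7\right) 4 = -28$)
$m{\left(c,X \right)} = -28$
$\left(m{\left(g,886 \right)} + 2543218\right) \left(2145551 - 2066975\right) = \left(-28 + 2543218\right) \left(2145551 - 2066975\right) = 2543190 \cdot 78576 = 199833697440$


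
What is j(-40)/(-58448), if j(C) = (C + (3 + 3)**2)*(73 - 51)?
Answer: 11/7306 ≈ 0.0015056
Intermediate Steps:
j(C) = 792 + 22*C (j(C) = (C + 6**2)*22 = (C + 36)*22 = (36 + C)*22 = 792 + 22*C)
j(-40)/(-58448) = (792 + 22*(-40))/(-58448) = (792 - 880)*(-1/58448) = -88*(-1/58448) = 11/7306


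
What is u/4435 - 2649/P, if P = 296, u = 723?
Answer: -11534307/1312760 ≈ -8.7863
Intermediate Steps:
u/4435 - 2649/P = 723/4435 - 2649/296 = -11534307/1312760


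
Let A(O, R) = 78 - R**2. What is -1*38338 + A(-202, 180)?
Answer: -70660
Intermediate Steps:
-1*38338 + A(-202, 180) = -1*38338 + (78 - 1*180**2) = -38338 + (78 - 1*32400) = -38338 + (78 - 32400) = -38338 - 32322 = -70660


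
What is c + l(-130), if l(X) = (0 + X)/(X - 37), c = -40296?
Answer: -6729302/167 ≈ -40295.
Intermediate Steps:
l(X) = X/(-37 + X)
c + l(-130) = -40296 - 130/(-37 - 130) = -40296 - 130/(-167) = -40296 - 130*(-1/167) = -40296 + 130/167 = -6729302/167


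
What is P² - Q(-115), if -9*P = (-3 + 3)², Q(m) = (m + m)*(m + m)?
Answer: -52900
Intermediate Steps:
Q(m) = 4*m² (Q(m) = (2*m)*(2*m) = 4*m²)
P = 0 (P = -(-3 + 3)²/9 = -⅑*0² = -⅑*0 = 0)
P² - Q(-115) = 0² - 4*(-115)² = 0 - 4*13225 = 0 - 1*52900 = 0 - 52900 = -52900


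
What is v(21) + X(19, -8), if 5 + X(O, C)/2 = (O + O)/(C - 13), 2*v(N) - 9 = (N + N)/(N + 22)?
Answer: -15587/1806 ≈ -8.6307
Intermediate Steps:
v(N) = 9/2 + N/(22 + N) (v(N) = 9/2 + ((N + N)/(N + 22))/2 = 9/2 + ((2*N)/(22 + N))/2 = 9/2 + (2*N/(22 + N))/2 = 9/2 + N/(22 + N))
X(O, C) = -10 + 4*O/(-13 + C) (X(O, C) = -10 + 2*((O + O)/(C - 13)) = -10 + 2*((2*O)/(-13 + C)) = -10 + 2*(2*O/(-13 + C)) = -10 + 4*O/(-13 + C))
v(21) + X(19, -8) = 11*(18 + 21)/(2*(22 + 21)) + 2*(65 - 5*(-8) + 2*19)/(-13 - 8) = (11/2)*39/43 + 2*(65 + 40 + 38)/(-21) = (11/2)*(1/43)*39 + 2*(-1/21)*143 = 429/86 - 286/21 = -15587/1806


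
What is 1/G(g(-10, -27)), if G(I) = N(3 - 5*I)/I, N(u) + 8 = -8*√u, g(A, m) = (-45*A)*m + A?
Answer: -760/30401 + 760*√60803/30401 ≈ 6.1394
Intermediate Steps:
g(A, m) = A - 45*A*m (g(A, m) = -45*A*m + A = A - 45*A*m)
N(u) = -8 - 8*√u
G(I) = (-8 - 8*√(3 - 5*I))/I
1/G(g(-10, -27)) = 1/(8*(-1 - √(3 - (-50)*(1 - 45*(-27))))/((-10*(1 - 45*(-27))))) = 1/(8*(-1 - √(3 - (-50)*(1 + 1215)))/((-10*(1 + 1215)))) = 1/(8*(-1 - √(3 - (-50)*1216))/((-10*1216))) = 1/(8*(-1 - √(3 - 5*(-12160)))/(-12160)) = 1/(8*(-1/12160)*(-1 - √(3 + 60800))) = 1/(8*(-1/12160)*(-1 - √60803)) = 1/(1/1520 + √60803/1520)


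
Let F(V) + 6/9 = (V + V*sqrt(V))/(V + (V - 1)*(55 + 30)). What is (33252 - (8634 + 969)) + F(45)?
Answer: 53705392/2271 + 27*sqrt(5)/757 ≈ 23648.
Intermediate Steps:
F(V) = -2/3 + (V + V**(3/2))/(-85 + 86*V) (F(V) = -2/3 + (V + V*sqrt(V))/(V + (V - 1)*(55 + 30)) = -2/3 + (V + V**(3/2))/(V + (-1 + V)*85) = -2/3 + (V + V**(3/2))/(V + (-85 + 85*V)) = -2/3 + (V + V**(3/2))/(-85 + 86*V))
(33252 - (8634 + 969)) + F(45) = (33252 - (8634 + 969)) + (170 - 169*45 + 3*45**(3/2))/(3*(-85 + 86*45)) = (33252 - 1*9603) + (170 - 7605 + 3*(135*sqrt(5)))/(3*(-85 + 3870)) = (33252 - 9603) + (1/3)*(170 - 7605 + 405*sqrt(5))/3785 = 23649 + (1/3)*(1/3785)*(-7435 + 405*sqrt(5)) = 23649 + (-1487/2271 + 27*sqrt(5)/757) = 53705392/2271 + 27*sqrt(5)/757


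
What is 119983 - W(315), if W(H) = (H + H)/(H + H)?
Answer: 119982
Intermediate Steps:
W(H) = 1 (W(H) = (2*H)/((2*H)) = (2*H)*(1/(2*H)) = 1)
119983 - W(315) = 119983 - 1*1 = 119983 - 1 = 119982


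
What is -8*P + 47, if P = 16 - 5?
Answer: -41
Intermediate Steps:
P = 11
-8*P + 47 = -8*11 + 47 = -88 + 47 = -41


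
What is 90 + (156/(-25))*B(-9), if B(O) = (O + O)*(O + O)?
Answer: -48294/25 ≈ -1931.8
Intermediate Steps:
B(O) = 4*O² (B(O) = (2*O)*(2*O) = 4*O²)
90 + (156/(-25))*B(-9) = 90 + (156/(-25))*(4*(-9)²) = 90 + (156*(-1/25))*(4*81) = 90 - 156/25*324 = 90 - 50544/25 = -48294/25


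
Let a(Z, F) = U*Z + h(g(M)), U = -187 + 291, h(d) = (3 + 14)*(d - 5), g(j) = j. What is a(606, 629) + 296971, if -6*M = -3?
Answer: 719837/2 ≈ 3.5992e+5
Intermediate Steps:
M = 1/2 (M = -1/6*(-3) = 1/2 ≈ 0.50000)
h(d) = -85 + 17*d (h(d) = 17*(-5 + d) = -85 + 17*d)
U = 104
a(Z, F) = -153/2 + 104*Z (a(Z, F) = 104*Z + (-85 + 17*(1/2)) = 104*Z + (-85 + 17/2) = 104*Z - 153/2 = -153/2 + 104*Z)
a(606, 629) + 296971 = (-153/2 + 104*606) + 296971 = (-153/2 + 63024) + 296971 = 125895/2 + 296971 = 719837/2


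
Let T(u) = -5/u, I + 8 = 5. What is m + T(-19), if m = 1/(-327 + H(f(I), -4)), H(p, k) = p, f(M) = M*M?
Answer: 1571/6042 ≈ 0.26001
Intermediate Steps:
I = -3 (I = -8 + 5 = -3)
f(M) = M**2
m = -1/318 (m = 1/(-327 + (-3)**2) = 1/(-327 + 9) = 1/(-318) = -1/318 ≈ -0.0031447)
m + T(-19) = -1/318 - 5/(-19) = -1/318 - 5*(-1/19) = -1/318 + 5/19 = 1571/6042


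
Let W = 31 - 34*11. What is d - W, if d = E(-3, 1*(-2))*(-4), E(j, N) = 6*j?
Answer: 415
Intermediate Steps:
W = -343 (W = 31 - 374 = -343)
d = 72 (d = (6*(-3))*(-4) = -18*(-4) = 72)
d - W = 72 - 1*(-343) = 72 + 343 = 415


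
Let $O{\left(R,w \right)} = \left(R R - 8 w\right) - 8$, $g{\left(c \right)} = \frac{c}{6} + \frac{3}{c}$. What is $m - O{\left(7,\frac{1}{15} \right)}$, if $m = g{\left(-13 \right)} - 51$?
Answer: $- \frac{36607}{390} \approx -93.864$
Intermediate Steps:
$g{\left(c \right)} = \frac{3}{c} + \frac{c}{6}$ ($g{\left(c \right)} = c \frac{1}{6} + \frac{3}{c} = \frac{c}{6} + \frac{3}{c} = \frac{3}{c} + \frac{c}{6}$)
$O{\left(R,w \right)} = -8 + R^{2} - 8 w$ ($O{\left(R,w \right)} = \left(R^{2} - 8 w\right) - 8 = -8 + R^{2} - 8 w$)
$m = - \frac{4165}{78}$ ($m = \left(\frac{3}{-13} + \frac{1}{6} \left(-13\right)\right) - 51 = \left(3 \left(- \frac{1}{13}\right) - \frac{13}{6}\right) - 51 = \left(- \frac{3}{13} - \frac{13}{6}\right) - 51 = - \frac{187}{78} - 51 = - \frac{4165}{78} \approx -53.397$)
$m - O{\left(7,\frac{1}{15} \right)} = - \frac{4165}{78} - \left(-8 + 7^{2} - \frac{8}{15}\right) = - \frac{4165}{78} - \left(-8 + 49 - \frac{8}{15}\right) = - \frac{4165}{78} - \frac{607}{15} = - \frac{36607}{390}$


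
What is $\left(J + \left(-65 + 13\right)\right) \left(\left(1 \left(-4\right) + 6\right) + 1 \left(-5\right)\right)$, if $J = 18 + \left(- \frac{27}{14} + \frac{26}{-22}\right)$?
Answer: $\frac{17145}{154} \approx 111.33$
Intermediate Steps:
$J = \frac{2293}{154}$ ($J = 18 + \left(\left(-27\right) \frac{1}{14} + 26 \left(- \frac{1}{22}\right)\right) = 18 - \frac{479}{154} = \frac{2293}{154} \approx 14.89$)
$\left(J + \left(-65 + 13\right)\right) \left(\left(1 \left(-4\right) + 6\right) + 1 \left(-5\right)\right) = \left(\frac{2293}{154} + \left(-65 + 13\right)\right) \left(\left(1 \left(-4\right) + 6\right) + 1 \left(-5\right)\right) = \left(\frac{2293}{154} - 52\right) \left(\left(-4 + 6\right) - 5\right) = - \frac{5715 \left(2 - 5\right)}{154} = \left(- \frac{5715}{154}\right) \left(-3\right) = \frac{17145}{154}$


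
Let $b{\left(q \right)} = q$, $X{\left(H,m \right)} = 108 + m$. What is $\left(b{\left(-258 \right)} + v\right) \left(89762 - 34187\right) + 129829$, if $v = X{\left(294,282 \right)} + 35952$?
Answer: $2005498129$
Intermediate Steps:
$v = 36342$ ($v = \left(108 + 282\right) + 35952 = 390 + 35952 = 36342$)
$\left(b{\left(-258 \right)} + v\right) \left(89762 - 34187\right) + 129829 = \left(-258 + 36342\right) \left(89762 - 34187\right) + 129829 = 36084 \cdot 55575 + 129829 = 2005368300 + 129829 = 2005498129$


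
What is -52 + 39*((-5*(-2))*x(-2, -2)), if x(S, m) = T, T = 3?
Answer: 1118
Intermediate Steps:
x(S, m) = 3
-52 + 39*((-5*(-2))*x(-2, -2)) = -52 + 39*(-5*(-2)*3) = -52 + 39*(10*3) = -52 + 39*30 = -52 + 1170 = 1118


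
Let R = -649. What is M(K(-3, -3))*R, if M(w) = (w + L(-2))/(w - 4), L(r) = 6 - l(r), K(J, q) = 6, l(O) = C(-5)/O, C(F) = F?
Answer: -12331/4 ≈ -3082.8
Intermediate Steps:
l(O) = -5/O
L(r) = 6 + 5/r (L(r) = 6 - (-5)/r = 6 + 5/r)
M(w) = (7/2 + w)/(-4 + w) (M(w) = (w + (6 + 5/(-2)))/(w - 4) = (w + (6 + 5*(-½)))/(-4 + w) = (w + (6 - 5/2))/(-4 + w) = (w + 7/2)/(-4 + w) = (7/2 + w)/(-4 + w))
M(K(-3, -3))*R = ((7/2 + 6)/(-4 + 6))*(-649) = ((19/2)/2)*(-649) = ((½)*(19/2))*(-649) = (19/4)*(-649) = -12331/4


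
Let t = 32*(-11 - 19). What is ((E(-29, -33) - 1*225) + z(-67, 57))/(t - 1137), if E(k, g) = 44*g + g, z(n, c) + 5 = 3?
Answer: 1712/2097 ≈ 0.81640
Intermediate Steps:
z(n, c) = -2 (z(n, c) = -5 + 3 = -2)
t = -960 (t = 32*(-30) = -960)
E(k, g) = 45*g
((E(-29, -33) - 1*225) + z(-67, 57))/(t - 1137) = ((45*(-33) - 1*225) - 2)/(-960 - 1137) = ((-1485 - 225) - 2)/(-2097) = (-1710 - 2)*(-1/2097) = -1712*(-1/2097) = 1712/2097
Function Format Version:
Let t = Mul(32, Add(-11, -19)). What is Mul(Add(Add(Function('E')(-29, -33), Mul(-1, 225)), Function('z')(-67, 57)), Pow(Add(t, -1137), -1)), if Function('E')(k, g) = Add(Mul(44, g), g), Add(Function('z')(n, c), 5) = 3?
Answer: Rational(1712, 2097) ≈ 0.81640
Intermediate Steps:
Function('z')(n, c) = -2 (Function('z')(n, c) = Add(-5, 3) = -2)
t = -960 (t = Mul(32, -30) = -960)
Function('E')(k, g) = Mul(45, g)
Mul(Add(Add(Function('E')(-29, -33), Mul(-1, 225)), Function('z')(-67, 57)), Pow(Add(t, -1137), -1)) = Mul(Add(Add(Mul(45, -33), Mul(-1, 225)), -2), Pow(Add(-960, -1137), -1)) = Mul(Add(Add(-1485, -225), -2), Pow(-2097, -1)) = Mul(Add(-1710, -2), Rational(-1, 2097)) = Mul(-1712, Rational(-1, 2097)) = Rational(1712, 2097)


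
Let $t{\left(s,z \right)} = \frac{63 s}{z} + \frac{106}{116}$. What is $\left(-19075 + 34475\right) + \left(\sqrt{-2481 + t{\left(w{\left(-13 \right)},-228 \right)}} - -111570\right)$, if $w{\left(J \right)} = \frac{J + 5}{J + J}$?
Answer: $126970 + \frac{i \sqrt{509016146158}}{14326} \approx 1.2697 \cdot 10^{5} + 49.801 i$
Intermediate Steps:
$w{\left(J \right)} = \frac{5 + J}{2 J}$
$t{\left(s,z \right)} = \frac{53}{58} + \frac{63 s}{z}$ ($t{\left(s,z \right)} = \frac{63 s}{z} + 106 \cdot \frac{1}{116} = \frac{63 s}{z} + \frac{53}{58} = \frac{53}{58} + \frac{63 s}{z}$)
$\left(-19075 + 34475\right) + \left(\sqrt{-2481 + t{\left(w{\left(-13 \right)},-228 \right)}} - -111570\right) = \left(-19075 + 34475\right) + \left(\sqrt{-2481 + \left(\frac{53}{58} + \frac{63 \frac{5 - 13}{2 \left(-13\right)}}{-228}\right)} - -111570\right) = 15400 + \left(\sqrt{-2481 + \left(\frac{53}{58} + 63 \cdot \frac{1}{2} \left(- \frac{1}{13}\right) \left(-8\right) \left(- \frac{1}{228}\right)\right)} + 111570\right) = 15400 + \left(\sqrt{-2481 + \left(\frac{53}{58} + 63 \cdot \frac{4}{13} \left(- \frac{1}{228}\right)\right)} + 111570\right) = 15400 + \left(\sqrt{-2481 + \left(\frac{53}{58} - \frac{21}{247}\right)} + 111570\right) = 15400 + \left(\sqrt{-2481 + \frac{11873}{14326}} + 111570\right) = 15400 + \left(\sqrt{- \frac{35530933}{14326}} + 111570\right) = 15400 + \left(\frac{i \sqrt{509016146158}}{14326} + 111570\right) = 15400 + \left(111570 + \frac{i \sqrt{509016146158}}{14326}\right) = 126970 + \frac{i \sqrt{509016146158}}{14326}$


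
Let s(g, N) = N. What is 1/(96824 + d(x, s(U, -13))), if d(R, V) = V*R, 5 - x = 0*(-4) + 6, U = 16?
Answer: 1/96837 ≈ 1.0327e-5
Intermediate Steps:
x = -1 (x = 5 - (0*(-4) + 6) = 5 - (0 + 6) = 5 - 1*6 = 5 - 6 = -1)
d(R, V) = R*V
1/(96824 + d(x, s(U, -13))) = 1/(96824 - 1*(-13)) = 1/(96824 + 13) = 1/96837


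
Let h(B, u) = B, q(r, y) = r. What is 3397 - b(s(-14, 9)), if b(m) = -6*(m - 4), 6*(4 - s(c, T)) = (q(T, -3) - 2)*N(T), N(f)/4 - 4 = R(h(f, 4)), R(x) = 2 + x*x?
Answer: 961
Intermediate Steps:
R(x) = 2 + x²
N(f) = 24 + 4*f² (N(f) = 16 + 4*(2 + f²) = 16 + (8 + 4*f²) = 24 + 4*f²)
s(c, T) = 4 - (-2 + T)*(24 + 4*T²)/6 (s(c, T) = 4 - (T - 2)*(24 + 4*T²)/6 = 4 - (-2 + T)*(24 + 4*T²)/6)
b(m) = 24 - 6*m (b(m) = -6*(-4 + m) = 24 - 6*m)
3397 - b(s(-14, 9)) = 3397 - (24 - 6*(12 + (4/3)*9² - ⅔*9*(6 + 9²))) = 3397 - (24 - 6*(12 + (4/3)*81 - ⅔*9*(6 + 81))) = 3397 - (24 - 6*(12 + 108 - ⅔*9*87)) = 3397 - (24 - 6*(12 + 108 - 522)) = 3397 - (24 - 6*(-402)) = 3397 - (24 + 2412) = 3397 - 1*2436 = 3397 - 2436 = 961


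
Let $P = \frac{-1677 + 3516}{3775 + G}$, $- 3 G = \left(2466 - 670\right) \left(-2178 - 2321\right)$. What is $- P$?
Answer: $- \frac{5517}{8091529} \approx -0.00068182$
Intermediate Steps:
$G = \frac{8080204}{3}$ ($G = - \frac{\left(2466 - 670\right) \left(-2178 - 2321\right)}{3} = - \frac{1796 \left(-4499\right)}{3} = \left(- \frac{1}{3}\right) \left(-8080204\right) = \frac{8080204}{3} \approx 2.6934 \cdot 10^{6}$)
$P = \frac{5517}{8091529}$ ($P = \frac{-1677 + 3516}{3775 + \frac{8080204}{3}} = \frac{1839}{\frac{8091529}{3}} = 1839 \cdot \frac{3}{8091529} = \frac{5517}{8091529} \approx 0.00068182$)
$- P = \left(-1\right) \frac{5517}{8091529} = - \frac{5517}{8091529}$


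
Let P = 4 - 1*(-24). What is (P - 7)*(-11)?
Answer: -231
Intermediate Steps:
P = 28 (P = 4 + 24 = 28)
(P - 7)*(-11) = (28 - 7)*(-11) = 21*(-11) = -231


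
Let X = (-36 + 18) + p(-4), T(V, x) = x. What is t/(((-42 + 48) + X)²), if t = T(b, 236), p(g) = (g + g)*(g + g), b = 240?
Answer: 59/676 ≈ 0.087278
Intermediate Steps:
p(g) = 4*g² (p(g) = (2*g)*(2*g) = 4*g²)
t = 236
X = 46 (X = (-36 + 18) + 4*(-4)² = -18 + 4*16 = -18 + 64 = 46)
t/(((-42 + 48) + X)²) = 236/(((-42 + 48) + 46)²) = 236/((6 + 46)²) = 236/(52²) = 236/2704 = 236*(1/2704) = 59/676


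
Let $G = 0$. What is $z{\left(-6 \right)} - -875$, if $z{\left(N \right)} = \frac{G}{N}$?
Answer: $875$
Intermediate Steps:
$z{\left(N \right)} = 0$ ($z{\left(N \right)} = \frac{0}{N} = 0$)
$z{\left(-6 \right)} - -875 = 0 - -875 = 0 + 875 = 875$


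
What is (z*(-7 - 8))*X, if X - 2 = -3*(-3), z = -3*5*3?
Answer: 7425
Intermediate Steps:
z = -45 (z = -15*3 = -45)
X = 11 (X = 2 - 3*(-3) = 2 + 9 = 11)
(z*(-7 - 8))*X = -45*(-7 - 8)*11 = -45*(-15)*11 = 675*11 = 7425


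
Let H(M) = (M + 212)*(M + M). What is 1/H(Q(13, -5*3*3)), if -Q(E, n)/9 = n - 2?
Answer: 1/537210 ≈ 1.8615e-6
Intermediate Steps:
Q(E, n) = 18 - 9*n (Q(E, n) = -9*(n - 2) = -9*(-2 + n) = 18 - 9*n)
H(M) = 2*M*(212 + M) (H(M) = (212 + M)*(2*M) = 2*M*(212 + M))
1/H(Q(13, -5*3*3)) = 1/(2*(18 - 9*(-5*3)*3)*(212 + (18 - 9*(-5*3)*3))) = 1/(2*(18 - (-135)*3)*(212 + (18 - (-135)*3))) = 1/(2*(18 - 9*(-45))*(212 + (18 - 9*(-45)))) = 1/(2*(18 + 405)*(212 + (18 + 405))) = 1/(2*423*(212 + 423)) = 1/(2*423*635) = 1/537210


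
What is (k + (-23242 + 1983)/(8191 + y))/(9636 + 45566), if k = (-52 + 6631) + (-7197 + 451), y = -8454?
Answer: -11331/7259063 ≈ -0.0015609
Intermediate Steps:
k = -167 (k = 6579 - 6746 = -167)
(k + (-23242 + 1983)/(8191 + y))/(9636 + 45566) = (-167 + (-23242 + 1983)/(8191 - 8454))/(9636 + 45566) = (-167 - 21259/(-263))/55202 = (-167 - 21259*(-1/263))*(1/55202) = (-167 + 21259/263)*(1/55202) = -22662/263*1/55202 = -11331/7259063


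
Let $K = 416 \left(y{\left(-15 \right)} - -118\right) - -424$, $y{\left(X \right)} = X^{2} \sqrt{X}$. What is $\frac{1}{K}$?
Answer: $\frac{2063}{5577743256} - \frac{325 i \sqrt{15}}{464811938} \approx 3.6986 \cdot 10^{-7} - 2.708 \cdot 10^{-6} i$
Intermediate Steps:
$y{\left(X \right)} = X^{\frac{5}{2}}$
$K = 49512 + 93600 i \sqrt{15}$ ($K = 416 \left(\left(-15\right)^{\frac{5}{2}} - -118\right) - -424 = 416 \left(225 i \sqrt{15} + 118\right) + 424 = 416 \left(118 + 225 i \sqrt{15}\right) + 424 = \left(49088 + 93600 i \sqrt{15}\right) + 424 = 49512 + 93600 i \sqrt{15} \approx 49512.0 + 3.6251 \cdot 10^{5} i$)
$\frac{1}{K} = \frac{1}{49512 + 93600 i \sqrt{15}}$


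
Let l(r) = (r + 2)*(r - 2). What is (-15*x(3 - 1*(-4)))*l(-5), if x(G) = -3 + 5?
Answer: -630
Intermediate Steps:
x(G) = 2
l(r) = (-2 + r)*(2 + r) (l(r) = (2 + r)*(-2 + r) = (-2 + r)*(2 + r))
(-15*x(3 - 1*(-4)))*l(-5) = (-15*2)*(-4 + (-5)**2) = -30*(-4 + 25) = -30*21 = -630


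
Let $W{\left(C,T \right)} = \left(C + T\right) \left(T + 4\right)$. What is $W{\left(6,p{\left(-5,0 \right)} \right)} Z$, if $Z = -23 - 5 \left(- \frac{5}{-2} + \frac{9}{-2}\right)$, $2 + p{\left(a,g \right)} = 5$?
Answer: $-819$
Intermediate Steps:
$p{\left(a,g \right)} = 3$ ($p{\left(a,g \right)} = -2 + 5 = 3$)
$W{\left(C,T \right)} = \left(4 + T\right) \left(C + T\right)$ ($W{\left(C,T \right)} = \left(C + T\right) \left(4 + T\right) = \left(4 + T\right) \left(C + T\right)$)
$Z = -13$ ($Z = -23 - 5 \left(\left(-5\right) \left(- \frac{1}{2}\right) + 9 \left(- \frac{1}{2}\right)\right) = -23 - 5 \left(\frac{5}{2} - \frac{9}{2}\right) = -23 - -10 = -23 + 10 = -13$)
$W{\left(6,p{\left(-5,0 \right)} \right)} Z = \left(3^{2} + 4 \cdot 6 + 4 \cdot 3 + 6 \cdot 3\right) \left(-13\right) = \left(9 + 24 + 12 + 18\right) \left(-13\right) = 63 \left(-13\right) = -819$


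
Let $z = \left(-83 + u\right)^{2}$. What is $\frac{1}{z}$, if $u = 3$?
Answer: $\frac{1}{6400} \approx 0.00015625$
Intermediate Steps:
$z = 6400$ ($z = \left(-83 + 3\right)^{2} = \left(-80\right)^{2} = 6400$)
$\frac{1}{z} = \frac{1}{6400}$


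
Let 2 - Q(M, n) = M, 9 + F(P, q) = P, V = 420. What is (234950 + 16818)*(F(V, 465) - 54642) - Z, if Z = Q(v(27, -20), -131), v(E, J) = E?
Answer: -13653630383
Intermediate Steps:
F(P, q) = -9 + P
Q(M, n) = 2 - M
Z = -25 (Z = 2 - 1*27 = 2 - 27 = -25)
(234950 + 16818)*(F(V, 465) - 54642) - Z = (234950 + 16818)*((-9 + 420) - 54642) - 1*(-25) = 251768*(411 - 54642) + 25 = 251768*(-54231) + 25 = -13653630408 + 25 = -13653630383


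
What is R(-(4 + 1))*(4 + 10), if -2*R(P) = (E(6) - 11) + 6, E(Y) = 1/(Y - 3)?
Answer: 98/3 ≈ 32.667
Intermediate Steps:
E(Y) = 1/(-3 + Y)
R(P) = 7/3 (R(P) = -((1/(-3 + 6) - 11) + 6)/2 = -((1/3 - 11) + 6)/2 = -((⅓ - 11) + 6)/2 = -(-32/3 + 6)/2 = -½*(-14/3) = 7/3)
R(-(4 + 1))*(4 + 10) = 7*(4 + 10)/3 = (7/3)*14 = 98/3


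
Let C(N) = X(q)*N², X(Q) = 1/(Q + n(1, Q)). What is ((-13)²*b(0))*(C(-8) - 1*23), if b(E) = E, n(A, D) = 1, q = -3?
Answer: 0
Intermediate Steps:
X(Q) = 1/(1 + Q) (X(Q) = 1/(Q + 1) = 1/(1 + Q))
C(N) = -N²/2 (C(N) = N²/(1 - 3) = N²/(-2) = -N²/2)
((-13)²*b(0))*(C(-8) - 1*23) = ((-13)²*0)*(-½*(-8)² - 1*23) = (169*0)*(-½*64 - 23) = 0*(-32 - 23) = 0*(-55) = 0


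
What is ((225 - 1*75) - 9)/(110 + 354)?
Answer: 141/464 ≈ 0.30388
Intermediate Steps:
((225 - 1*75) - 9)/(110 + 354) = ((225 - 75) - 9)/464 = (150 - 9)*(1/464) = 141*(1/464) = 141/464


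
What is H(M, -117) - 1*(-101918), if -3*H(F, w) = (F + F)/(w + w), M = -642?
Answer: 11924192/117 ≈ 1.0192e+5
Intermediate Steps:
H(F, w) = -F/(3*w) (H(F, w) = -(F + F)/(3*(w + w)) = -2*F/(3*(2*w)) = -2*F*1/(2*w)/3 = -F/(3*w))
H(M, -117) - 1*(-101918) = -⅓*(-642)/(-117) - 1*(-101918) = -⅓*(-642)*(-1/117) + 101918 = -214/117 + 101918 = 11924192/117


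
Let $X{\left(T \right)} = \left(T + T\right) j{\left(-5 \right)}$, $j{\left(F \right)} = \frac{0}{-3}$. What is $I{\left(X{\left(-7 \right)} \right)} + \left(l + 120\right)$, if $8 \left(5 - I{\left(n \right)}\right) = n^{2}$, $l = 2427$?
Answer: $2552$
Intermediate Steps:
$j{\left(F \right)} = 0$ ($j{\left(F \right)} = 0 \left(- \frac{1}{3}\right) = 0$)
$X{\left(T \right)} = 0$ ($X{\left(T \right)} = \left(T + T\right) 0 = 2 T 0 = 0$)
$I{\left(n \right)} = 5 - \frac{n^{2}}{8}$
$I{\left(X{\left(-7 \right)} \right)} + \left(l + 120\right) = \left(5 - \frac{0^{2}}{8}\right) + \left(2427 + 120\right) = \left(5 - 0\right) + 2547 = \left(5 + 0\right) + 2547 = 5 + 2547 = 2552$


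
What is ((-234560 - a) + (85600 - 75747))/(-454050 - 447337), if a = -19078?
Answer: 205629/901387 ≈ 0.22813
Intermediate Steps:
((-234560 - a) + (85600 - 75747))/(-454050 - 447337) = ((-234560 - 1*(-19078)) + (85600 - 75747))/(-454050 - 447337) = ((-234560 + 19078) + 9853)/(-901387) = (-215482 + 9853)*(-1/901387) = -205629*(-1/901387) = 205629/901387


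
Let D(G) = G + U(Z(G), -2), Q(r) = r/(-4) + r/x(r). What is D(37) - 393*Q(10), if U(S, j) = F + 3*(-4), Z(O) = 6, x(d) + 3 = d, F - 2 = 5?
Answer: 6343/14 ≈ 453.07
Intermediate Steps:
F = 7 (F = 2 + 5 = 7)
x(d) = -3 + d
Q(r) = -r/4 + r/(-3 + r) (Q(r) = r/(-4) + r/(-3 + r) = r*(-¼) + r/(-3 + r) = -r/4 + r/(-3 + r))
U(S, j) = -5 (U(S, j) = 7 + 3*(-4) = 7 - 12 = -5)
D(G) = -5 + G (D(G) = G - 5 = -5 + G)
D(37) - 393*Q(10) = (-5 + 37) - 393*10*(7 - 1*10)/(4*(-3 + 10)) = 32 - 393*10*(7 - 10)/(4*7) = 32 - 393*10*(-3)/(4*7) = 32 - 393*(-15/14) = 32 + 5895/14 = 6343/14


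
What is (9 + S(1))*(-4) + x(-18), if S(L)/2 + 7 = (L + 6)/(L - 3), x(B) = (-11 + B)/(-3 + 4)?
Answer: 19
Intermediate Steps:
x(B) = -11 + B (x(B) = (-11 + B)/1 = (-11 + B)*1 = -11 + B)
S(L) = -14 + 2*(6 + L)/(-3 + L) (S(L) = -14 + 2*((L + 6)/(L - 3)) = -14 + 2*((6 + L)/(-3 + L)) = -14 + 2*(6 + L)/(-3 + L))
(9 + S(1))*(-4) + x(-18) = (9 + 6*(9 - 2*1)/(-3 + 1))*(-4) + (-11 - 18) = (9 + 6*(9 - 2)/(-2))*(-4) - 29 = (9 + 6*(-½)*7)*(-4) - 29 = (9 - 21)*(-4) - 29 = -12*(-4) - 29 = 48 - 29 = 19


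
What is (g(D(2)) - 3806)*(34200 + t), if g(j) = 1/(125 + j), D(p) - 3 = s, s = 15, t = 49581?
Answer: -45598395717/143 ≈ -3.1887e+8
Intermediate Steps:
D(p) = 18 (D(p) = 3 + 15 = 18)
(g(D(2)) - 3806)*(34200 + t) = (1/(125 + 18) - 3806)*(34200 + 49581) = (1/143 - 3806)*83781 = -544257/143*83781 = -45598395717/143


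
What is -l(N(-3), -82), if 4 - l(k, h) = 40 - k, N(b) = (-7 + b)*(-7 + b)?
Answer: -64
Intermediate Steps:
N(b) = (-7 + b)**2
l(k, h) = -36 + k (l(k, h) = 4 - (40 - k) = 4 + (-40 + k) = -36 + k)
-l(N(-3), -82) = -(-36 + (-7 - 3)**2) = -(-36 + (-10)**2) = -(-36 + 100) = -1*64 = -64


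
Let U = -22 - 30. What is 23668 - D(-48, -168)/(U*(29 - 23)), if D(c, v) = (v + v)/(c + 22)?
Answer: 3999899/169 ≈ 23668.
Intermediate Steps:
D(c, v) = 2*v/(22 + c) (D(c, v) = (2*v)/(22 + c) = 2*v/(22 + c))
U = -52
23668 - D(-48, -168)/(U*(29 - 23)) = 23668 - 2*(-168)/(22 - 48)/((-52*(29 - 23))) = 23668 - 2*(-168)/(-26)/((-52*6)) = 23668 - 2*(-168)*(-1/26)/(-312) = 23668 - 168*(-1)/(13*312) = 23668 - 1*(-7/169) = 23668 + 7/169 = 3999899/169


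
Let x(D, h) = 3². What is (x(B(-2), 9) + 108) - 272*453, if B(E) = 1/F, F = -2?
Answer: -123099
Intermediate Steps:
B(E) = -½ (B(E) = 1/(-2) = -½)
x(D, h) = 9
(x(B(-2), 9) + 108) - 272*453 = (9 + 108) - 272*453 = 117 - 123216 = -123099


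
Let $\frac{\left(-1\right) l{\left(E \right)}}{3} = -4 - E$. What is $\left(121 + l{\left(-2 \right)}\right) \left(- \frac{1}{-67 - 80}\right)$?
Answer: $\frac{127}{147} \approx 0.86395$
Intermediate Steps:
$l{\left(E \right)} = 12 + 3 E$ ($l{\left(E \right)} = - 3 \left(-4 - E\right) = 12 + 3 E$)
$\left(121 + l{\left(-2 \right)}\right) \left(- \frac{1}{-67 - 80}\right) = \left(121 + \left(12 + 3 \left(-2\right)\right)\right) \left(- \frac{1}{-67 - 80}\right) = \left(121 + \left(12 - 6\right)\right) \left(- \frac{1}{-147}\right) = \left(121 + 6\right) \left(\left(-1\right) \left(- \frac{1}{147}\right)\right) = 127 \cdot \frac{1}{147} = \frac{127}{147}$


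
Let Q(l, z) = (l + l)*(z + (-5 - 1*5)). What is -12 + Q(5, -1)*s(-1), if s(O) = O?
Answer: 98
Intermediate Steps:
Q(l, z) = 2*l*(-10 + z) (Q(l, z) = (2*l)*(z + (-5 - 5)) = (2*l)*(z - 10) = (2*l)*(-10 + z) = 2*l*(-10 + z))
-12 + Q(5, -1)*s(-1) = -12 + (2*5*(-10 - 1))*(-1) = -12 + (2*5*(-11))*(-1) = -12 - 110*(-1) = -12 + 110 = 98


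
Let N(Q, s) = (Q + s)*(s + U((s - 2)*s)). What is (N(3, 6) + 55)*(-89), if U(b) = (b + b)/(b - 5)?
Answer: -222767/19 ≈ -11725.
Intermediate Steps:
U(b) = 2*b/(-5 + b) (U(b) = (2*b)/(-5 + b) = 2*b/(-5 + b))
N(Q, s) = (Q + s)*(s + 2*s*(-2 + s)/(-5 + s*(-2 + s))) (N(Q, s) = (Q + s)*(s + 2*((s - 2)*s)/(-5 + (s - 2)*s)) = (Q + s)*(s + 2*((-2 + s)*s)/(-5 + (-2 + s)*s)) = (Q + s)*(s + 2*(s*(-2 + s))/(-5 + s*(-2 + s))) = (Q + s)*(s + 2*s*(-2 + s)/(-5 + s*(-2 + s))))
(N(3, 6) + 55)*(-89) = (6*(6**3 - 9*3 - 9*6 + 3*6**2)/(-5 + 6**2 - 2*6) + 55)*(-89) = (6*(216 - 27 - 54 + 3*36)/(-5 + 36 - 12) + 55)*(-89) = (6*(216 - 27 - 54 + 108)/19 + 55)*(-89) = (6*(1/19)*243 + 55)*(-89) = (1458/19 + 55)*(-89) = (2503/19)*(-89) = -222767/19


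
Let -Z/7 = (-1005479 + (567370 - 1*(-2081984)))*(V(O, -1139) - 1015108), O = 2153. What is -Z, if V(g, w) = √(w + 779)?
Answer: -11680974644500 + 69042750*I*√10 ≈ -1.1681e+13 + 2.1833e+8*I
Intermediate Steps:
V(g, w) = √(779 + w)
Z = 11680974644500 - 69042750*I*√10 (Z = -7*(-1005479 + (567370 - 1*(-2081984)))*(√(779 - 1139) - 1015108) = -7*(-1005479 + (567370 + 2081984))*(√(-360) - 1015108) = -7*(-1005479 + 2649354)*(6*I*√10 - 1015108) = -11507125*(-1015108 + 6*I*√10) = -7*(-1668710663500 + 9863250*I*√10) = 11680974644500 - 69042750*I*√10 ≈ 1.1681e+13 - 2.1833e+8*I)
-Z = -(11680974644500 - 69042750*I*√10) = -11680974644500 + 69042750*I*√10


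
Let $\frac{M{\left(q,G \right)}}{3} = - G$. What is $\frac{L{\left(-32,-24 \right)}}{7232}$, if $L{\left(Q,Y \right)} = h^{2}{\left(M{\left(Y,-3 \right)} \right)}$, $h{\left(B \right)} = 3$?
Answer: $\frac{9}{7232} \approx 0.0012445$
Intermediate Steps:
$M{\left(q,G \right)} = - 3 G$ ($M{\left(q,G \right)} = 3 \left(- G\right) = - 3 G$)
$L{\left(Q,Y \right)} = 9$ ($L{\left(Q,Y \right)} = 3^{2} = 9$)
$\frac{L{\left(-32,-24 \right)}}{7232} = \frac{9}{7232}$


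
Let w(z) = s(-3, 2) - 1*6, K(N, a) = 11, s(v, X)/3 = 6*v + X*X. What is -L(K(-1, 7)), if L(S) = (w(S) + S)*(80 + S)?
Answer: 3367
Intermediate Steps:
s(v, X) = 3*X² + 18*v (s(v, X) = 3*(6*v + X*X) = 3*(6*v + X²) = 3*(X² + 6*v) = 3*X² + 18*v)
w(z) = -48 (w(z) = (3*2² + 18*(-3)) - 1*6 = (3*4 - 54) - 6 = (12 - 54) - 6 = -42 - 6 = -48)
L(S) = (-48 + S)*(80 + S)
-L(K(-1, 7)) = -(-3840 + 11² + 32*11) = -(-3840 + 121 + 352) = -1*(-3367) = 3367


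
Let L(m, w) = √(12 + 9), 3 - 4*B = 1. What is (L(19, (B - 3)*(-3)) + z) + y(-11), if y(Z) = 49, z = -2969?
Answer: -2920 + √21 ≈ -2915.4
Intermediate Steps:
B = ½ (B = ¾ - ¼*1 = ¾ - ¼ = ½ ≈ 0.50000)
L(m, w) = √21
(L(19, (B - 3)*(-3)) + z) + y(-11) = (√21 - 2969) + 49 = (-2969 + √21) + 49 = -2920 + √21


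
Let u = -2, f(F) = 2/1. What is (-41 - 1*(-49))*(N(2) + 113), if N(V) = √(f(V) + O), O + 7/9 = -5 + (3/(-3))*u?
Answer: 904 + 32*I/3 ≈ 904.0 + 10.667*I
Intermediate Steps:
f(F) = 2 (f(F) = 2*1 = 2)
O = -34/9 (O = -7/9 + (-5 + (3/(-3))*(-2)) = -7/9 + (-5 + (3*(-⅓))*(-2)) = -7/9 + (-5 - 1*(-2)) = -7/9 + (-5 + 2) = -7/9 - 3 = -34/9 ≈ -3.7778)
N(V) = 4*I/3 (N(V) = √(2 - 34/9) = √(-16/9) = 4*I/3)
(-41 - 1*(-49))*(N(2) + 113) = (-41 - 1*(-49))*(4*I/3 + 113) = (-41 + 49)*(113 + 4*I/3) = 8*(113 + 4*I/3) = 904 + 32*I/3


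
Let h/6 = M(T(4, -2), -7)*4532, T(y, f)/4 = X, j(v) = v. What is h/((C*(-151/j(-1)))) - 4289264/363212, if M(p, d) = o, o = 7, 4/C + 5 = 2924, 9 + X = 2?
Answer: 12612695678086/13711253 ≈ 9.1988e+5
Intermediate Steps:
X = -7 (X = -9 + 2 = -7)
T(y, f) = -28 (T(y, f) = 4*(-7) = -28)
C = 4/2919 (C = 4/(-5 + 2924) = 4/2919 ≈ 0.0013703)
M(p, d) = 7
h = 190344 (h = 6*(7*4532) = 6*31724 = 190344)
h/((C*(-151/j(-1)))) - 4289264/363212 = 190344/((4*(-151/(-1))/2919)) - 4289264/363212 = 190344/((4*(-151*(-1))/2919)) - 4289264*1/363212 = 190344/(((4/2919)*151)) - 1072316/90803 = 190344/(604/2919) - 1072316/90803 = 190344*(2919/604) - 1072316/90803 = 138903534/151 - 1072316/90803 = 12612695678086/13711253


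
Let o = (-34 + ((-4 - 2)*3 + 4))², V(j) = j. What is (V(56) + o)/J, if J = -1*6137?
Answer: -2360/6137 ≈ -0.38455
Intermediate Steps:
J = -6137
o = 2304 (o = (-34 + (-6*3 + 4))² = (-34 + (-18 + 4))² = (-34 - 14)² = (-48)² = 2304)
(V(56) + o)/J = (56 + 2304)/(-6137) = 2360*(-1/6137) = -2360/6137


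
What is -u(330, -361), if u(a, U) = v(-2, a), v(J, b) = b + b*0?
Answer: -330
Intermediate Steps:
v(J, b) = b (v(J, b) = b + 0 = b)
u(a, U) = a
-u(330, -361) = -1*330 = -330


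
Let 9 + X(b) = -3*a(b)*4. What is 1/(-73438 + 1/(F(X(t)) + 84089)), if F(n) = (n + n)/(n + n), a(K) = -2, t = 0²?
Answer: -84090/6175401419 ≈ -1.3617e-5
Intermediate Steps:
t = 0
X(b) = 15 (X(b) = -9 - 3*(-2)*4 = -9 + 6*4 = -9 + 24 = 15)
F(n) = 1 (F(n) = (2*n)/((2*n)) = (2*n)*(1/(2*n)) = 1)
1/(-73438 + 1/(F(X(t)) + 84089)) = 1/(-73438 + 1/(1 + 84089)) = 1/(-73438 + 1/84090) = 1/(-6175401419/84090) = -84090/6175401419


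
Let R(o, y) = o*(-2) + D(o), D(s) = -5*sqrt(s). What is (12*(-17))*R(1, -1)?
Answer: 1428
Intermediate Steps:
R(o, y) = -5*sqrt(o) - 2*o (R(o, y) = o*(-2) - 5*sqrt(o) = -2*o - 5*sqrt(o) = -5*sqrt(o) - 2*o)
(12*(-17))*R(1, -1) = (12*(-17))*(-5*sqrt(1) - 2*1) = -204*(-5*1 - 2) = -204*(-5 - 2) = -204*(-7) = 1428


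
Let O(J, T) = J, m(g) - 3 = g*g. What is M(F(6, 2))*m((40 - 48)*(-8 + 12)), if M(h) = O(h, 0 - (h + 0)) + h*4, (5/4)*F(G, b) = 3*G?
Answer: 73944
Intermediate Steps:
F(G, b) = 12*G/5 (F(G, b) = 4*(3*G)/5 = 12*G/5)
m(g) = 3 + g**2 (m(g) = 3 + g*g = 3 + g**2)
M(h) = 5*h (M(h) = h + h*4 = h + 4*h = 5*h)
M(F(6, 2))*m((40 - 48)*(-8 + 12)) = (5*((12/5)*6))*(3 + ((40 - 48)*(-8 + 12))**2) = (5*(72/5))*(3 + (-8*4)**2) = 72*(3 + (-32)**2) = 72*(3 + 1024) = 72*1027 = 73944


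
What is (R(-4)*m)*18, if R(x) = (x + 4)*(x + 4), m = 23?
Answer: 0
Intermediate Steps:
R(x) = (4 + x)² (R(x) = (4 + x)*(4 + x) = (4 + x)²)
(R(-4)*m)*18 = ((4 - 4)²*23)*18 = (0²*23)*18 = (0*23)*18 = 0*18 = 0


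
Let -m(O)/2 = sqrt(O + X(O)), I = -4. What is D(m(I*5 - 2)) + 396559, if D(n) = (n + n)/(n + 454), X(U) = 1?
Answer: 10221308246/25775 - 227*I*sqrt(21)/25775 ≈ 3.9656e+5 - 0.040359*I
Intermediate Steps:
m(O) = -2*sqrt(1 + O) (m(O) = -2*sqrt(O + 1) = -2*sqrt(1 + O))
D(n) = 2*n/(454 + n) (D(n) = (2*n)/(454 + n) = 2*n/(454 + n))
D(m(I*5 - 2)) + 396559 = 2*(-2*sqrt(1 + (-4*5 - 2)))/(454 - 2*sqrt(1 + (-4*5 - 2))) + 396559 = 2*(-2*sqrt(1 + (-20 - 2)))/(454 - 2*sqrt(1 + (-20 - 2))) + 396559 = 2*(-2*sqrt(1 - 22))/(454 - 2*sqrt(1 - 22)) + 396559 = 2*(-2*I*sqrt(21))/(454 - 2*I*sqrt(21)) + 396559 = -4*I*sqrt(21)/(454 - 2*I*sqrt(21)) + 396559 = 396559 - 4*I*sqrt(21)/(454 - 2*I*sqrt(21))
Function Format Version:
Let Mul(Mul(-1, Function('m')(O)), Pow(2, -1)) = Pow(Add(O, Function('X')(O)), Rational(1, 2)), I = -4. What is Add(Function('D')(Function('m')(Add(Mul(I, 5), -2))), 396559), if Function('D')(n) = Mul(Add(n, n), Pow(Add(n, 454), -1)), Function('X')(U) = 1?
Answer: Add(Rational(10221308246, 25775), Mul(Rational(-227, 25775), I, Pow(21, Rational(1, 2)))) ≈ Add(3.9656e+5, Mul(-0.040359, I))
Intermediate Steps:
Function('m')(O) = Mul(-2, Pow(Add(1, O), Rational(1, 2))) (Function('m')(O) = Mul(-2, Pow(Add(O, 1), Rational(1, 2))) = Mul(-2, Pow(Add(1, O), Rational(1, 2))))
Function('D')(n) = Mul(2, n, Pow(Add(454, n), -1)) (Function('D')(n) = Mul(Mul(2, n), Pow(Add(454, n), -1)) = Mul(2, n, Pow(Add(454, n), -1)))
Add(Function('D')(Function('m')(Add(Mul(I, 5), -2))), 396559) = Add(Mul(2, Mul(-2, Pow(Add(1, Add(Mul(-4, 5), -2)), Rational(1, 2))), Pow(Add(454, Mul(-2, Pow(Add(1, Add(Mul(-4, 5), -2)), Rational(1, 2)))), -1)), 396559) = Add(Mul(2, Mul(-2, Pow(Add(1, Add(-20, -2)), Rational(1, 2))), Pow(Add(454, Mul(-2, Pow(Add(1, Add(-20, -2)), Rational(1, 2)))), -1)), 396559) = Add(Mul(2, Mul(-2, Pow(Add(1, -22), Rational(1, 2))), Pow(Add(454, Mul(-2, Pow(Add(1, -22), Rational(1, 2)))), -1)), 396559) = Add(Mul(2, Mul(-2, Pow(-21, Rational(1, 2))), Pow(Add(454, Mul(-2, Pow(-21, Rational(1, 2)))), -1)), 396559) = Add(Mul(2, Mul(-2, Mul(I, Pow(21, Rational(1, 2)))), Pow(Add(454, Mul(-2, Mul(I, Pow(21, Rational(1, 2))))), -1)), 396559) = Add(Mul(2, Mul(-2, I, Pow(21, Rational(1, 2))), Pow(Add(454, Mul(-2, I, Pow(21, Rational(1, 2)))), -1)), 396559) = Add(Mul(-4, I, Pow(21, Rational(1, 2)), Pow(Add(454, Mul(-2, I, Pow(21, Rational(1, 2)))), -1)), 396559) = Add(396559, Mul(-4, I, Pow(21, Rational(1, 2)), Pow(Add(454, Mul(-2, I, Pow(21, Rational(1, 2)))), -1)))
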